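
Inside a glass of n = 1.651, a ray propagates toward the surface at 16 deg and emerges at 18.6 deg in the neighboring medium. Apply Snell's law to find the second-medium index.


Apply Snell's law: n1 * sin(theta1) = n2 * sin(theta2)
  n2 = n1 * sin(theta1) / sin(theta2)
  sin(16) = 0.275637
  sin(18.6) = 0.318959
  n2 = 1.651 * 0.275637 / 0.318959 = 1.4268

1.4268


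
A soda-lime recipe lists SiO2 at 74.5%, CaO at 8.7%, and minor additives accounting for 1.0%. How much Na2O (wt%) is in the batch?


Pieces sum to 100%:
  Na2O = 100 - (SiO2 + CaO + others)
  Na2O = 100 - (74.5 + 8.7 + 1.0) = 15.8%

15.8%


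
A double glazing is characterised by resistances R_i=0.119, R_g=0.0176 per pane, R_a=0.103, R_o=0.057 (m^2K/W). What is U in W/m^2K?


Total thermal resistance (series):
  R_total = R_in + R_glass + R_air + R_glass + R_out
  R_total = 0.119 + 0.0176 + 0.103 + 0.0176 + 0.057 = 0.3142 m^2K/W
U-value = 1 / R_total = 1 / 0.3142 = 3.183 W/m^2K

3.183 W/m^2K


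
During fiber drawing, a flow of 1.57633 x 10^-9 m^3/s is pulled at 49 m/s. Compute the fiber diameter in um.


Cross-sectional area from continuity:
  A = Q / v = 1.57633 x 10^-9 / 49 = 3.217 x 10^-11 m^2
Diameter from circular cross-section:
  d = sqrt(4A / pi) * 10^6 (m -> um)
  d = sqrt(4 * 3.217 x 10^-11 / pi) * 10^6 = 6.4 um

6.4 um


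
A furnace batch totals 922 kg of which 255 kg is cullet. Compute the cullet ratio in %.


Cullet ratio = (cullet mass / total batch mass) * 100
  Ratio = 255 / 922 * 100 = 27.66%

27.66%


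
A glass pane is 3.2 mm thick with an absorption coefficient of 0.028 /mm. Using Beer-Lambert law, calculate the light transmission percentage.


Beer-Lambert law: T = exp(-alpha * thickness)
  exponent = -0.028 * 3.2 = -0.0896
  T = exp(-0.0896) = 0.9143
  Percentage = 0.9143 * 100 = 91.43%

91.43%


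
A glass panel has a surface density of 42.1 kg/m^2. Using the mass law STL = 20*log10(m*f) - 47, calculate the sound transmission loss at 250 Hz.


Mass law: STL = 20 * log10(m * f) - 47
  m * f = 42.1 * 250 = 10525
  log10(10525) = 4.02222
  STL = 20 * 4.02222 - 47 = 80.4444 - 47 = 33.4 dB

33.4 dB


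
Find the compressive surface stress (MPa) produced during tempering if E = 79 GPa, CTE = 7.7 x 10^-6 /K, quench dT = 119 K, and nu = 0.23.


Tempering stress: sigma = E * alpha * dT / (1 - nu)
  E (MPa) = 79 * 1000 = 79000
  Numerator = 79000 * (7.7 x 10^-6) * 119 = 72.3877
  Denominator = 1 - 0.23 = 0.77
  sigma = 72.3877 / 0.77 = 94.0 MPa

94.0 MPa


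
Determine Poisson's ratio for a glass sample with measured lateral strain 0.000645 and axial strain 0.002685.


Poisson's ratio: nu = lateral strain / axial strain
  nu = 0.000645 / 0.002685 = 0.2402

0.2402


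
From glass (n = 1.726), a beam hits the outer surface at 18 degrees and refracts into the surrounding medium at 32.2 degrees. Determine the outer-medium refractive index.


Apply Snell's law: n1 * sin(theta1) = n2 * sin(theta2)
  n2 = n1 * sin(theta1) / sin(theta2)
  sin(18) = 0.309017
  sin(32.2) = 0.532876
  n2 = 1.726 * 0.309017 / 0.532876 = 1.0009

1.0009


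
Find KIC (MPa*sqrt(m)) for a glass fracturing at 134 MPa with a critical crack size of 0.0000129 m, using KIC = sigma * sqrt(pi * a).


Fracture toughness: KIC = sigma * sqrt(pi * a)
  pi * a = pi * 0.0000129 = 0.000040527
  sqrt(pi * a) = 0.006366
  KIC = 134 * 0.006366 = 0.853 MPa*sqrt(m)

0.853 MPa*sqrt(m)


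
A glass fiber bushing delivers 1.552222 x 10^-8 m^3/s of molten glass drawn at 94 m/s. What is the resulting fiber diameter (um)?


Cross-sectional area from continuity:
  A = Q / v = 1.552222 x 10^-8 / 94 = 1.6513 x 10^-10 m^2
Diameter from circular cross-section:
  d = sqrt(4A / pi) * 10^6 (m -> um)
  d = sqrt(4 * 1.6513 x 10^-10 / pi) * 10^6 = 14.5 um

14.5 um


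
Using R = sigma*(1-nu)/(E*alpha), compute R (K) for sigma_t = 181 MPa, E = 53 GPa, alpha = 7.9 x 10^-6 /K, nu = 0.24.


Thermal shock resistance: R = sigma * (1 - nu) / (E * alpha)
  Numerator = 181 * (1 - 0.24) = 137.56
  Denominator = 53 * 1000 * (7.9 x 10^-6) = 0.4187
  R = 137.56 / 0.4187 = 328.5 K

328.5 K


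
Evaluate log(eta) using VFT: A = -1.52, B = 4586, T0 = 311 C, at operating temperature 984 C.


VFT equation: log(eta) = A + B / (T - T0)
  T - T0 = 984 - 311 = 673
  B / (T - T0) = 4586 / 673 = 6.814
  log(eta) = -1.52 + 6.814 = 5.294

5.294


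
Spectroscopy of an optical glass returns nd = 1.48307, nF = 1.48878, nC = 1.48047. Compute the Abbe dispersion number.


Abbe number formula: Vd = (nd - 1) / (nF - nC)
  nd - 1 = 1.48307 - 1 = 0.48307
  nF - nC = 1.48878 - 1.48047 = 0.00831
  Vd = 0.48307 / 0.00831 = 58.13

58.13


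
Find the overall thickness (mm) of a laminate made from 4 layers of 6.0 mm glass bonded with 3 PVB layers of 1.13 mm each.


Total thickness = glass contribution + PVB contribution
  Glass: 4 * 6.0 = 24.0 mm
  PVB: 3 * 1.13 = 3.39 mm
  Total = 24.0 + 3.39 = 27.39 mm

27.39 mm


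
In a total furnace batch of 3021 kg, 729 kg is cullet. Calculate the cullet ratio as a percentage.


Cullet ratio = (cullet mass / total batch mass) * 100
  Ratio = 729 / 3021 * 100 = 24.13%

24.13%


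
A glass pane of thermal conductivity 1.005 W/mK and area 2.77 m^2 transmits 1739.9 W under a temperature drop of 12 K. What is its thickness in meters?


Fourier's law: t = k * A * dT / Q
  t = 1.005 * 2.77 * 12 / 1739.9
  t = 33.4062 / 1739.9 = 0.0192 m

0.0192 m


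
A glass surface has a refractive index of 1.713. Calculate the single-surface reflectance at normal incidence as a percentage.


Fresnel reflectance at normal incidence:
  R = ((n - 1)/(n + 1))^2
  (n - 1)/(n + 1) = (1.713 - 1)/(1.713 + 1) = 0.262809
  R = 0.262809^2 = 0.0690686
  R(%) = 0.0690686 * 100 = 6.907%

6.907%


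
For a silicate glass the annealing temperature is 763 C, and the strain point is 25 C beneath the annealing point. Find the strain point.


Strain point = annealing point - difference:
  T_strain = 763 - 25 = 738 C

738 C


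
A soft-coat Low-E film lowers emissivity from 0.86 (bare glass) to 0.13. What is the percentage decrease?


Percentage reduction = (1 - coated/uncoated) * 100
  Ratio = 0.13 / 0.86 = 0.1512
  Reduction = (1 - 0.1512) * 100 = 84.9%

84.9%


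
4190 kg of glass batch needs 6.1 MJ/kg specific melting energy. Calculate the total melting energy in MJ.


Total energy = mass * specific energy
  E = 4190 * 6.1 = 25559 MJ

25559 MJ


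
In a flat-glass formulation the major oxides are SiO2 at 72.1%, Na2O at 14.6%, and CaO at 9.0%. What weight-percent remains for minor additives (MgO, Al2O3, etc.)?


Sum the three major oxides:
  SiO2 + Na2O + CaO = 72.1 + 14.6 + 9.0 = 95.7%
Subtract from 100%:
  Others = 100 - 95.7 = 4.3%

4.3%


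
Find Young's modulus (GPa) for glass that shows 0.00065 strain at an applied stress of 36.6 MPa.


Young's modulus: E = stress / strain
  E = 36.6 MPa / 0.00065 = 56307.69 MPa
Convert to GPa: 56307.69 / 1000 = 56.31 GPa

56.31 GPa


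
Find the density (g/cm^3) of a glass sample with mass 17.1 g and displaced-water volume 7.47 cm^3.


Use the definition of density:
  rho = mass / volume
  rho = 17.1 / 7.47 = 2.289 g/cm^3

2.289 g/cm^3


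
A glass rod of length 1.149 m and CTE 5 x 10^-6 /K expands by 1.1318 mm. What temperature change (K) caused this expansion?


Rearrange dL = alpha * L0 * dT for dT:
  dT = dL / (alpha * L0)
  dL (m) = 1.1318 / 1000 = 0.0011318
  dT = 0.0011318 / ((5 x 10^-6) * 1.149) = 197.0 K

197.0 K


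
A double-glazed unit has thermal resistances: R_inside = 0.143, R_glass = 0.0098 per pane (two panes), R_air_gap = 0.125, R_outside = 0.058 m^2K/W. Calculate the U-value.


Total thermal resistance (series):
  R_total = R_in + R_glass + R_air + R_glass + R_out
  R_total = 0.143 + 0.0098 + 0.125 + 0.0098 + 0.058 = 0.3456 m^2K/W
U-value = 1 / R_total = 1 / 0.3456 = 2.894 W/m^2K

2.894 W/m^2K


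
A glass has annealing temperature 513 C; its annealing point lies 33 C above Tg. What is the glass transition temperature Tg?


Rearrange T_anneal = Tg + offset for Tg:
  Tg = T_anneal - offset = 513 - 33 = 480 C

480 C


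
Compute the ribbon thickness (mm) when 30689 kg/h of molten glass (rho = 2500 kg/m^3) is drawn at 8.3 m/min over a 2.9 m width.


Ribbon cross-section from mass balance:
  Volume rate = throughput / density = 30689 / 2500 = 12.2756 m^3/h
  thickness = volume rate / (speed * 60 * width), i.e.
  thickness = throughput / (60 * speed * width * density) * 1000
  thickness = 30689 / (60 * 8.3 * 2.9 * 2500) * 1000 = 8.5 mm

8.5 mm


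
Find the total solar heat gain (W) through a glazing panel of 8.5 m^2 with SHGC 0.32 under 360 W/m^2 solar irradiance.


Solar heat gain: Q = Area * SHGC * Irradiance
  Q = 8.5 * 0.32 * 360 = 979.2 W

979.2 W


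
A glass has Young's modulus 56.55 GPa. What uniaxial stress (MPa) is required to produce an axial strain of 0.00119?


Rearrange E = sigma / epsilon:
  sigma = E * epsilon
  E (MPa) = 56.55 * 1000 = 56550
  sigma = 56550 * 0.00119 = 67.29 MPa

67.29 MPa


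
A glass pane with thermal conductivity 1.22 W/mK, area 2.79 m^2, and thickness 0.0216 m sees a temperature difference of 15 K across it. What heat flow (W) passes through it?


Fourier's law: Q = k * A * dT / t
  Q = 1.22 * 2.79 * 15 / 0.0216
  Q = 51.057 / 0.0216 = 2363.8 W

2363.8 W


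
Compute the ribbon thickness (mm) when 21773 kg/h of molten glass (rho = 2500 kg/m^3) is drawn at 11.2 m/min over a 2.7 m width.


Ribbon cross-section from mass balance:
  Volume rate = throughput / density = 21773 / 2500 = 8.7092 m^3/h
  thickness = volume rate / (speed * 60 * width), i.e.
  thickness = throughput / (60 * speed * width * density) * 1000
  thickness = 21773 / (60 * 11.2 * 2.7 * 2500) * 1000 = 4.8 mm

4.8 mm


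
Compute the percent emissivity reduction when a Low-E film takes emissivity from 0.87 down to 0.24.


Percentage reduction = (1 - coated/uncoated) * 100
  Ratio = 0.24 / 0.87 = 0.2759
  Reduction = (1 - 0.2759) * 100 = 72.4%

72.4%


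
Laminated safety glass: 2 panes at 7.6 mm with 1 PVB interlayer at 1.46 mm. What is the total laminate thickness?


Total thickness = glass contribution + PVB contribution
  Glass: 2 * 7.6 = 15.2 mm
  PVB: 1 * 1.46 = 1.46 mm
  Total = 15.2 + 1.46 = 16.66 mm

16.66 mm


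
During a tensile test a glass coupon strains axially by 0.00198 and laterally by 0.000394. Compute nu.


Poisson's ratio: nu = lateral strain / axial strain
  nu = 0.000394 / 0.00198 = 0.199

0.199


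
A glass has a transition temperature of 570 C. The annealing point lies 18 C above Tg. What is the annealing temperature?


The annealing temperature is Tg plus the offset:
  T_anneal = 570 + 18 = 588 C

588 C


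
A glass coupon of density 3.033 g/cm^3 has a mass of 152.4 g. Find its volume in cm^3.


Rearrange rho = m / V:
  V = m / rho
  V = 152.4 / 3.033 = 50.247 cm^3

50.247 cm^3


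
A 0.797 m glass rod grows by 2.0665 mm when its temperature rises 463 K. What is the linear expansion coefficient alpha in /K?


Rearrange dL = alpha * L0 * dT for alpha:
  alpha = dL / (L0 * dT)
  alpha = (2.0665 / 1000) / (0.797 * 463) = 0.0000056 /K = 5.6 x 10^-6 /K

5.6 x 10^-6 /K


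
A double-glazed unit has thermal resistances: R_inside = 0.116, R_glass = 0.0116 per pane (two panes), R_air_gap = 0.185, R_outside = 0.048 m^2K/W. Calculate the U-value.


Total thermal resistance (series):
  R_total = R_in + R_glass + R_air + R_glass + R_out
  R_total = 0.116 + 0.0116 + 0.185 + 0.0116 + 0.048 = 0.3722 m^2K/W
U-value = 1 / R_total = 1 / 0.3722 = 2.687 W/m^2K

2.687 W/m^2K


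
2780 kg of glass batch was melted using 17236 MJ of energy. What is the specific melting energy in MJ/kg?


Rearrange E = m * s for s:
  s = E / m
  s = 17236 / 2780 = 6.2 MJ/kg

6.2 MJ/kg


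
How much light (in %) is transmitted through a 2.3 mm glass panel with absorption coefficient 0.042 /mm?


Beer-Lambert law: T = exp(-alpha * thickness)
  exponent = -0.042 * 2.3 = -0.0966
  T = exp(-0.0966) = 0.9079
  Percentage = 0.9079 * 100 = 90.79%

90.79%


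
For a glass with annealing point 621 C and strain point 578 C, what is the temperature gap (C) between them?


Gap = T_anneal - T_strain:
  gap = 621 - 578 = 43 C

43 C


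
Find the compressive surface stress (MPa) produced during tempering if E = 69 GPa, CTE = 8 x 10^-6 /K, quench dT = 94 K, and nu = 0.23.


Tempering stress: sigma = E * alpha * dT / (1 - nu)
  E (MPa) = 69 * 1000 = 69000
  Numerator = 69000 * (8 x 10^-6) * 94 = 51.888
  Denominator = 1 - 0.23 = 0.77
  sigma = 51.888 / 0.77 = 67.4 MPa

67.4 MPa


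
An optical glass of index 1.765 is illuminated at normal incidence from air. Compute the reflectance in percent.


Fresnel reflectance at normal incidence:
  R = ((n - 1)/(n + 1))^2
  (n - 1)/(n + 1) = (1.765 - 1)/(1.765 + 1) = 0.276673
  R = 0.276673^2 = 0.0765479
  R(%) = 0.0765479 * 100 = 7.655%

7.655%


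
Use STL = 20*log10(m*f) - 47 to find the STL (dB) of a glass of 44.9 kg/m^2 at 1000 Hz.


Mass law: STL = 20 * log10(m * f) - 47
  m * f = 44.9 * 1000 = 44900
  log10(44900) = 4.65225
  STL = 20 * 4.65225 - 47 = 93.045 - 47 = 46.0 dB

46.0 dB


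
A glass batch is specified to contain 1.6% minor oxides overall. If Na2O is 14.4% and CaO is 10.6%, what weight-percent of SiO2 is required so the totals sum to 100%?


Known pieces sum to 100%:
  SiO2 = 100 - (others + Na2O + CaO)
  SiO2 = 100 - (1.6 + 14.4 + 10.6) = 73.4%

73.4%


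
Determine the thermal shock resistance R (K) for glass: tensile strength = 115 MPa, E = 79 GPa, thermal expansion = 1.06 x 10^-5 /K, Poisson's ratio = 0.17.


Thermal shock resistance: R = sigma * (1 - nu) / (E * alpha)
  Numerator = 115 * (1 - 0.17) = 95.45
  Denominator = 79 * 1000 * (1.06 x 10^-5) = 0.8374
  R = 95.45 / 0.8374 = 114.0 K

114.0 K


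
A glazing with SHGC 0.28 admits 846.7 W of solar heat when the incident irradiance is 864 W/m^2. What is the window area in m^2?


Rearrange Q = Area * SHGC * Irradiance:
  Area = Q / (SHGC * Irradiance)
  Area = 846.7 / (0.28 * 864) = 3.5 m^2

3.5 m^2


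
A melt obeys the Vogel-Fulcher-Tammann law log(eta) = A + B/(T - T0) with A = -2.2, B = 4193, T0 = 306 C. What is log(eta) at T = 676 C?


VFT equation: log(eta) = A + B / (T - T0)
  T - T0 = 676 - 306 = 370
  B / (T - T0) = 4193 / 370 = 11.332
  log(eta) = -2.2 + 11.332 = 9.132

9.132


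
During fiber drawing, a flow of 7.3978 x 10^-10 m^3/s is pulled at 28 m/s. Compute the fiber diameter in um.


Cross-sectional area from continuity:
  A = Q / v = 7.3978 x 10^-10 / 28 = 2.642071 x 10^-11 m^2
Diameter from circular cross-section:
  d = sqrt(4A / pi) * 10^6 (m -> um)
  d = sqrt(4 * 2.642071 x 10^-11 / pi) * 10^6 = 5.8 um

5.8 um


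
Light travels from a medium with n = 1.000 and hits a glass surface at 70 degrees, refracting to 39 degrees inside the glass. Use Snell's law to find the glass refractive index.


Apply Snell's law: n1 * sin(theta1) = n2 * sin(theta2)
  n2 = n1 * sin(theta1) / sin(theta2)
  sin(70) = 0.939693
  sin(39) = 0.62932
  n2 = 1.000 * 0.939693 / 0.62932 = 1.4932

1.4932


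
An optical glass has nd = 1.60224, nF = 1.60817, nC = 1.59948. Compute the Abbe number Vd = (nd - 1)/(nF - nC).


Abbe number formula: Vd = (nd - 1) / (nF - nC)
  nd - 1 = 1.60224 - 1 = 0.60224
  nF - nC = 1.60817 - 1.59948 = 0.00869
  Vd = 0.60224 / 0.00869 = 69.3

69.3


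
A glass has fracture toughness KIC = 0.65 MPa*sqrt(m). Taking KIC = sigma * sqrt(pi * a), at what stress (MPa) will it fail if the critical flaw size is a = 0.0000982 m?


Rearrange KIC = sigma * sqrt(pi * a):
  sigma = KIC / sqrt(pi * a)
  sqrt(pi * 0.0000982) = 0.017564
  sigma = 0.65 / 0.017564 = 37.01 MPa

37.01 MPa


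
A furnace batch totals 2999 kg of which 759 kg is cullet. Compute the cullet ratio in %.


Cullet ratio = (cullet mass / total batch mass) * 100
  Ratio = 759 / 2999 * 100 = 25.31%

25.31%


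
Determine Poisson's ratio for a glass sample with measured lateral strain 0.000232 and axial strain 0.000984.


Poisson's ratio: nu = lateral strain / axial strain
  nu = 0.000232 / 0.000984 = 0.2358

0.2358


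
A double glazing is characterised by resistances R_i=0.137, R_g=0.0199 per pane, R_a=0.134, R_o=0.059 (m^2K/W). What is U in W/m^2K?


Total thermal resistance (series):
  R_total = R_in + R_glass + R_air + R_glass + R_out
  R_total = 0.137 + 0.0199 + 0.134 + 0.0199 + 0.059 = 0.3698 m^2K/W
U-value = 1 / R_total = 1 / 0.3698 = 2.704 W/m^2K

2.704 W/m^2K


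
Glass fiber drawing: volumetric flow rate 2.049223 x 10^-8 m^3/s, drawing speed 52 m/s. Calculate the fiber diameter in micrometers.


Cross-sectional area from continuity:
  A = Q / v = 2.049223 x 10^-8 / 52 = 3.940813 x 10^-10 m^2
Diameter from circular cross-section:
  d = sqrt(4A / pi) * 10^6 (m -> um)
  d = sqrt(4 * 3.940813 x 10^-10 / pi) * 10^6 = 22.4 um

22.4 um


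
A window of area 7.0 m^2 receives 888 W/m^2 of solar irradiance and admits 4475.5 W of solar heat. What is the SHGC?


Rearrange Q = Area * SHGC * Irradiance:
  SHGC = Q / (Area * Irradiance)
  SHGC = 4475.5 / (7.0 * 888) = 0.72

0.72


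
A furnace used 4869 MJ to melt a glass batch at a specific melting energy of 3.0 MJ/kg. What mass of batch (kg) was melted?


Rearrange E = m * s for m:
  m = E / s
  m = 4869 / 3.0 = 1623.0 kg

1623.0 kg


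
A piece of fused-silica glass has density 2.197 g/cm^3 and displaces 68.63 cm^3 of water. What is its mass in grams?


Rearrange rho = m / V:
  m = rho * V
  m = 2.197 * 68.63 = 150.78 g

150.78 g


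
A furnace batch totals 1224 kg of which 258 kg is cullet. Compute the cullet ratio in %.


Cullet ratio = (cullet mass / total batch mass) * 100
  Ratio = 258 / 1224 * 100 = 21.08%

21.08%


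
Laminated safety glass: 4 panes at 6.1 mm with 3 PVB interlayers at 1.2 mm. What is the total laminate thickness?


Total thickness = glass contribution + PVB contribution
  Glass: 4 * 6.1 = 24.4 mm
  PVB: 3 * 1.2 = 3.6 mm
  Total = 24.4 + 3.6 = 28.0 mm

28.0 mm


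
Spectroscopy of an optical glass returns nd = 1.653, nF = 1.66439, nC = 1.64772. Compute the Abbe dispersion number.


Abbe number formula: Vd = (nd - 1) / (nF - nC)
  nd - 1 = 1.653 - 1 = 0.653
  nF - nC = 1.66439 - 1.64772 = 0.01667
  Vd = 0.653 / 0.01667 = 39.17

39.17


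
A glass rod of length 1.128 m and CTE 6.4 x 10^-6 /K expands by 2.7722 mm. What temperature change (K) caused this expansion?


Rearrange dL = alpha * L0 * dT for dT:
  dT = dL / (alpha * L0)
  dL (m) = 2.7722 / 1000 = 0.0027722
  dT = 0.0027722 / ((6.4 x 10^-6) * 1.128) = 384.0 K

384.0 K


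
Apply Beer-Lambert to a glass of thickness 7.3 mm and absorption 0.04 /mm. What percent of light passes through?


Beer-Lambert law: T = exp(-alpha * thickness)
  exponent = -0.04 * 7.3 = -0.292
  T = exp(-0.292) = 0.7468
  Percentage = 0.7468 * 100 = 74.68%

74.68%


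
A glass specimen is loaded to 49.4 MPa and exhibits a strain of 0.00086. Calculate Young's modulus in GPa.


Young's modulus: E = stress / strain
  E = 49.4 MPa / 0.00086 = 57441.86 MPa
Convert to GPa: 57441.86 / 1000 = 57.44 GPa

57.44 GPa


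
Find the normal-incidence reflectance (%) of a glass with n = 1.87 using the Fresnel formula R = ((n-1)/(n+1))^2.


Fresnel reflectance at normal incidence:
  R = ((n - 1)/(n + 1))^2
  (n - 1)/(n + 1) = (1.87 - 1)/(1.87 + 1) = 0.303136
  R = 0.303136^2 = 0.0918914
  R(%) = 0.0918914 * 100 = 9.189%

9.189%


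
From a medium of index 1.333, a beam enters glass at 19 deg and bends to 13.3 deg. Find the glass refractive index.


Apply Snell's law: n1 * sin(theta1) = n2 * sin(theta2)
  n2 = n1 * sin(theta1) / sin(theta2)
  sin(19) = 0.325568
  sin(13.3) = 0.23005
  n2 = 1.333 * 0.325568 / 0.23005 = 1.8865

1.8865


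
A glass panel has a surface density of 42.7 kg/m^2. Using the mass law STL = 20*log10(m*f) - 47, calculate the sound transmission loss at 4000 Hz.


Mass law: STL = 20 * log10(m * f) - 47
  m * f = 42.7 * 4000 = 170800
  log10(170800) = 5.23249
  STL = 20 * 5.23249 - 47 = 104.6498 - 47 = 57.6 dB

57.6 dB


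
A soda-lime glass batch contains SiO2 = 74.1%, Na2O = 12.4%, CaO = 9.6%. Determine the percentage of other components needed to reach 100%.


Sum the three major oxides:
  SiO2 + Na2O + CaO = 74.1 + 12.4 + 9.6 = 96.1%
Subtract from 100%:
  Others = 100 - 96.1 = 3.9%

3.9%


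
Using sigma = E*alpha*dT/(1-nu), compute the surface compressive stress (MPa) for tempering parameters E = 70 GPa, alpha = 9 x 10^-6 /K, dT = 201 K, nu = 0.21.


Tempering stress: sigma = E * alpha * dT / (1 - nu)
  E (MPa) = 70 * 1000 = 70000
  Numerator = 70000 * (9 x 10^-6) * 201 = 126.63
  Denominator = 1 - 0.21 = 0.79
  sigma = 126.63 / 0.79 = 160.3 MPa

160.3 MPa


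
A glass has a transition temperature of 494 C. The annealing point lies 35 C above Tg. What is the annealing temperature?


The annealing temperature is Tg plus the offset:
  T_anneal = 494 + 35 = 529 C

529 C


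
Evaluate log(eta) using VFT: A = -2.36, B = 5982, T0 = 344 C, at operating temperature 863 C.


VFT equation: log(eta) = A + B / (T - T0)
  T - T0 = 863 - 344 = 519
  B / (T - T0) = 5982 / 519 = 11.526
  log(eta) = -2.36 + 11.526 = 9.166

9.166


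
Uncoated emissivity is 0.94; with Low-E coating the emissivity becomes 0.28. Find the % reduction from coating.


Percentage reduction = (1 - coated/uncoated) * 100
  Ratio = 0.28 / 0.94 = 0.2979
  Reduction = (1 - 0.2979) * 100 = 70.2%

70.2%


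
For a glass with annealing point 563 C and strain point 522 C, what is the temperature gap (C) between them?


Gap = T_anneal - T_strain:
  gap = 563 - 522 = 41 C

41 C


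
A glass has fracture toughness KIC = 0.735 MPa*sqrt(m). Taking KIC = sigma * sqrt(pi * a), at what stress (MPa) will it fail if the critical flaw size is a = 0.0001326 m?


Rearrange KIC = sigma * sqrt(pi * a):
  sigma = KIC / sqrt(pi * a)
  sqrt(pi * 0.0001326) = 0.02041
  sigma = 0.735 / 0.02041 = 36.01 MPa

36.01 MPa


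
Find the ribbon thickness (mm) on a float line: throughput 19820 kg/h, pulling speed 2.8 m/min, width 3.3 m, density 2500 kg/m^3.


Ribbon cross-section from mass balance:
  Volume rate = throughput / density = 19820 / 2500 = 7.928 m^3/h
  thickness = volume rate / (speed * 60 * width), i.e.
  thickness = throughput / (60 * speed * width * density) * 1000
  thickness = 19820 / (60 * 2.8 * 3.3 * 2500) * 1000 = 14.3 mm

14.3 mm


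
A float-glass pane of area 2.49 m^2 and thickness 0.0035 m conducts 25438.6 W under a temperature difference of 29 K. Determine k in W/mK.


Fourier's law rearranged: k = Q * t / (A * dT)
  Numerator = 25438.6 * 0.0035 = 89.0351
  Denominator = 2.49 * 29 = 72.21
  k = 89.0351 / 72.21 = 1.233 W/mK

1.233 W/mK


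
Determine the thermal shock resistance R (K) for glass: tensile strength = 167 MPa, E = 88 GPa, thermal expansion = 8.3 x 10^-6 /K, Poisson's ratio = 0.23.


Thermal shock resistance: R = sigma * (1 - nu) / (E * alpha)
  Numerator = 167 * (1 - 0.23) = 128.59
  Denominator = 88 * 1000 * (8.3 x 10^-6) = 0.7304
  R = 128.59 / 0.7304 = 176.1 K

176.1 K


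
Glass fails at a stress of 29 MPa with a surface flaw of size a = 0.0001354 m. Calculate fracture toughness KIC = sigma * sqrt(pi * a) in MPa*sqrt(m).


Fracture toughness: KIC = sigma * sqrt(pi * a)
  pi * a = pi * 0.0001354 = 0.000425372
  sqrt(pi * a) = 0.020625
  KIC = 29 * 0.020625 = 0.598 MPa*sqrt(m)

0.598 MPa*sqrt(m)


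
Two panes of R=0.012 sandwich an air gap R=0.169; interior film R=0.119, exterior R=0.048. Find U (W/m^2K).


Total thermal resistance (series):
  R_total = R_in + R_glass + R_air + R_glass + R_out
  R_total = 0.119 + 0.012 + 0.169 + 0.012 + 0.048 = 0.36 m^2K/W
U-value = 1 / R_total = 1 / 0.36 = 2.778 W/m^2K

2.778 W/m^2K


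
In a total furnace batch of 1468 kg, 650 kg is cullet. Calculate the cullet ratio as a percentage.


Cullet ratio = (cullet mass / total batch mass) * 100
  Ratio = 650 / 1468 * 100 = 44.28%

44.28%


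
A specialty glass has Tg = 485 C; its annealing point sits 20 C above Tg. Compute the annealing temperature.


The annealing temperature is Tg plus the offset:
  T_anneal = 485 + 20 = 505 C

505 C


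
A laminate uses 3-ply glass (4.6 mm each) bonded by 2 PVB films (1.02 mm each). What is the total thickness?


Total thickness = glass contribution + PVB contribution
  Glass: 3 * 4.6 = 13.8 mm
  PVB: 2 * 1.02 = 2.04 mm
  Total = 13.8 + 2.04 = 15.84 mm

15.84 mm


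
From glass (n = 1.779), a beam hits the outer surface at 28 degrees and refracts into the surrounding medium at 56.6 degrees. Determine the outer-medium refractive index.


Apply Snell's law: n1 * sin(theta1) = n2 * sin(theta2)
  n2 = n1 * sin(theta1) / sin(theta2)
  sin(28) = 0.469472
  sin(56.6) = 0.834848
  n2 = 1.779 * 0.469472 / 0.834848 = 1.0004

1.0004


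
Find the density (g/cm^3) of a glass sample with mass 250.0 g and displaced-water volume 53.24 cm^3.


Use the definition of density:
  rho = mass / volume
  rho = 250.0 / 53.24 = 4.696 g/cm^3

4.696 g/cm^3


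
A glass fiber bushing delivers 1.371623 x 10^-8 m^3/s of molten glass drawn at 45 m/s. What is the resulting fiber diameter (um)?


Cross-sectional area from continuity:
  A = Q / v = 1.371623 x 10^-8 / 45 = 3.048051 x 10^-10 m^2
Diameter from circular cross-section:
  d = sqrt(4A / pi) * 10^6 (m -> um)
  d = sqrt(4 * 3.048051 x 10^-10 / pi) * 10^6 = 19.7 um

19.7 um


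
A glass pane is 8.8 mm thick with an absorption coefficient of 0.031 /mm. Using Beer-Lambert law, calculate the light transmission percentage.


Beer-Lambert law: T = exp(-alpha * thickness)
  exponent = -0.031 * 8.8 = -0.2728
  T = exp(-0.2728) = 0.7612
  Percentage = 0.7612 * 100 = 76.12%

76.12%


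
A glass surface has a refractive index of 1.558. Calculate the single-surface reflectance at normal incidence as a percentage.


Fresnel reflectance at normal incidence:
  R = ((n - 1)/(n + 1))^2
  (n - 1)/(n + 1) = (1.558 - 1)/(1.558 + 1) = 0.218139
  R = 0.218139^2 = 0.0475846
  R(%) = 0.0475846 * 100 = 4.758%

4.758%


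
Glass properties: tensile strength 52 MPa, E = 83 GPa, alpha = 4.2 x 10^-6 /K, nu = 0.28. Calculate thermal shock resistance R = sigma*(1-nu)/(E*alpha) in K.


Thermal shock resistance: R = sigma * (1 - nu) / (E * alpha)
  Numerator = 52 * (1 - 0.28) = 37.44
  Denominator = 83 * 1000 * (4.2 x 10^-6) = 0.3486
  R = 37.44 / 0.3486 = 107.4 K

107.4 K


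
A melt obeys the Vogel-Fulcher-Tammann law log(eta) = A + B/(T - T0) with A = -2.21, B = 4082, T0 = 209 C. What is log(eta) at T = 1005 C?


VFT equation: log(eta) = A + B / (T - T0)
  T - T0 = 1005 - 209 = 796
  B / (T - T0) = 4082 / 796 = 5.128
  log(eta) = -2.21 + 5.128 = 2.918

2.918


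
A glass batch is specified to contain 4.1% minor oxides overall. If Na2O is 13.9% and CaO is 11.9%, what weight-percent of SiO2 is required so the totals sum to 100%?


Known pieces sum to 100%:
  SiO2 = 100 - (others + Na2O + CaO)
  SiO2 = 100 - (4.1 + 13.9 + 11.9) = 70.1%

70.1%


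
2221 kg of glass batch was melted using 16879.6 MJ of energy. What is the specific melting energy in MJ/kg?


Rearrange E = m * s for s:
  s = E / m
  s = 16879.6 / 2221 = 7.6 MJ/kg

7.6 MJ/kg


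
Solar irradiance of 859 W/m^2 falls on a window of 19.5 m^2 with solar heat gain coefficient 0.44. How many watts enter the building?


Solar heat gain: Q = Area * SHGC * Irradiance
  Q = 19.5 * 0.44 * 859 = 7370.2 W

7370.2 W


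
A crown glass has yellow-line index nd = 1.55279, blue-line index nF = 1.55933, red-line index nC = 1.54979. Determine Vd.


Abbe number formula: Vd = (nd - 1) / (nF - nC)
  nd - 1 = 1.55279 - 1 = 0.55279
  nF - nC = 1.55933 - 1.54979 = 0.00954
  Vd = 0.55279 / 0.00954 = 57.94

57.94


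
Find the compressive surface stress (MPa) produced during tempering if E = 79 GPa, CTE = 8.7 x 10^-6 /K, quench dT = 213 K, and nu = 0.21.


Tempering stress: sigma = E * alpha * dT / (1 - nu)
  E (MPa) = 79 * 1000 = 79000
  Numerator = 79000 * (8.7 x 10^-6) * 213 = 146.3949
  Denominator = 1 - 0.21 = 0.79
  sigma = 146.3949 / 0.79 = 185.3 MPa

185.3 MPa


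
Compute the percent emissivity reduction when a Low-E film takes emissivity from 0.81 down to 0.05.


Percentage reduction = (1 - coated/uncoated) * 100
  Ratio = 0.05 / 0.81 = 0.0617
  Reduction = (1 - 0.0617) * 100 = 93.8%

93.8%


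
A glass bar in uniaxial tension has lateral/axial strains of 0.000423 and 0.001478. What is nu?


Poisson's ratio: nu = lateral strain / axial strain
  nu = 0.000423 / 0.001478 = 0.2862

0.2862


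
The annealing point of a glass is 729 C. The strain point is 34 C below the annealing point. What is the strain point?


Strain point = annealing point - difference:
  T_strain = 729 - 34 = 695 C

695 C


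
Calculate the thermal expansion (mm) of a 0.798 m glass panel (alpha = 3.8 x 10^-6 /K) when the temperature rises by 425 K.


Thermal expansion formula: dL = alpha * L0 * dT
  dL = (3.8 x 10^-6) * 0.798 * 425 = 0.00128877 m
Convert to mm: 0.00128877 * 1000 = 1.2888 mm

1.2888 mm


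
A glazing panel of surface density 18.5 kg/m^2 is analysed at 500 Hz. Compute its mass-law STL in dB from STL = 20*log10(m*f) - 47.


Mass law: STL = 20 * log10(m * f) - 47
  m * f = 18.5 * 500 = 9250
  log10(9250) = 3.96614
  STL = 20 * 3.96614 - 47 = 79.3228 - 47 = 32.3 dB

32.3 dB


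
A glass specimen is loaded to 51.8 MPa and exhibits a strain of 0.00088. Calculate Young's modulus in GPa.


Young's modulus: E = stress / strain
  E = 51.8 MPa / 0.00088 = 58863.64 MPa
Convert to GPa: 58863.64 / 1000 = 58.86 GPa

58.86 GPa


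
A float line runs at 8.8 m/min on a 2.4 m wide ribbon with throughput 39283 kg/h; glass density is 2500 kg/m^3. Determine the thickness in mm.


Ribbon cross-section from mass balance:
  Volume rate = throughput / density = 39283 / 2500 = 15.7132 m^3/h
  thickness = volume rate / (speed * 60 * width), i.e.
  thickness = throughput / (60 * speed * width * density) * 1000
  thickness = 39283 / (60 * 8.8 * 2.4 * 2500) * 1000 = 12.4 mm

12.4 mm


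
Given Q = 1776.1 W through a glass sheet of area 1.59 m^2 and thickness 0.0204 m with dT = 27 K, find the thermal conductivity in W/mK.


Fourier's law rearranged: k = Q * t / (A * dT)
  Numerator = 1776.1 * 0.0204 = 36.23244
  Denominator = 1.59 * 27 = 42.93
  k = 36.23244 / 42.93 = 0.844 W/mK

0.844 W/mK


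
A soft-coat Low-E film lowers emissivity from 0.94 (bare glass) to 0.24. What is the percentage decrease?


Percentage reduction = (1 - coated/uncoated) * 100
  Ratio = 0.24 / 0.94 = 0.2553
  Reduction = (1 - 0.2553) * 100 = 74.5%

74.5%


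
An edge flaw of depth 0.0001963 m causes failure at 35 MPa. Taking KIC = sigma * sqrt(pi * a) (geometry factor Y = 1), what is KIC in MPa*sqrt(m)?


Fracture toughness: KIC = sigma * sqrt(pi * a)
  pi * a = pi * 0.0001963 = 0.000616695
  sqrt(pi * a) = 0.024833
  KIC = 35 * 0.024833 = 0.869 MPa*sqrt(m)

0.869 MPa*sqrt(m)


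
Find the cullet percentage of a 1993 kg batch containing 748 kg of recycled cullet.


Cullet ratio = (cullet mass / total batch mass) * 100
  Ratio = 748 / 1993 * 100 = 37.53%

37.53%


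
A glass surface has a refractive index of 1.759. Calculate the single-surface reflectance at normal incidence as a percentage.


Fresnel reflectance at normal incidence:
  R = ((n - 1)/(n + 1))^2
  (n - 1)/(n + 1) = (1.759 - 1)/(1.759 + 1) = 0.2751
  R = 0.2751^2 = 0.07568
  R(%) = 0.07568 * 100 = 7.568%

7.568%


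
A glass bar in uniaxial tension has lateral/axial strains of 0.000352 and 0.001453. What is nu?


Poisson's ratio: nu = lateral strain / axial strain
  nu = 0.000352 / 0.001453 = 0.2423

0.2423


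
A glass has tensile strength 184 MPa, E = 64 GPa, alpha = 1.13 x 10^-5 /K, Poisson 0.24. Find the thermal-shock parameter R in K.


Thermal shock resistance: R = sigma * (1 - nu) / (E * alpha)
  Numerator = 184 * (1 - 0.24) = 139.84
  Denominator = 64 * 1000 * (1.13 x 10^-5) = 0.7232
  R = 139.84 / 0.7232 = 193.4 K

193.4 K


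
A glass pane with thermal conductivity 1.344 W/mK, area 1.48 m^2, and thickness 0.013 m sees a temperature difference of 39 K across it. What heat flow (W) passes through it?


Fourier's law: Q = k * A * dT / t
  Q = 1.344 * 1.48 * 39 / 0.013
  Q = 77.57568 / 0.013 = 5967.4 W

5967.4 W


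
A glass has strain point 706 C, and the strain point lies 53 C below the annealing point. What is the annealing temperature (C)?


T_anneal = T_strain + gap:
  T_anneal = 706 + 53 = 759 C

759 C


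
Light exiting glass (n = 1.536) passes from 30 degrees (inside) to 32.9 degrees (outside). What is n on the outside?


Apply Snell's law: n1 * sin(theta1) = n2 * sin(theta2)
  n2 = n1 * sin(theta1) / sin(theta2)
  sin(30) = 0.5
  sin(32.9) = 0.543174
  n2 = 1.536 * 0.5 / 0.543174 = 1.4139

1.4139


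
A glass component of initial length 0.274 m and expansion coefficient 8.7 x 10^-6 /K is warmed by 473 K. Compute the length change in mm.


Thermal expansion formula: dL = alpha * L0 * dT
  dL = (8.7 x 10^-6) * 0.274 * 473 = 0.00112754 m
Convert to mm: 0.00112754 * 1000 = 1.1275 mm

1.1275 mm


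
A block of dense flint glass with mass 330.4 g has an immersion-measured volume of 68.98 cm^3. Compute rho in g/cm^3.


Use the definition of density:
  rho = mass / volume
  rho = 330.4 / 68.98 = 4.79 g/cm^3

4.79 g/cm^3


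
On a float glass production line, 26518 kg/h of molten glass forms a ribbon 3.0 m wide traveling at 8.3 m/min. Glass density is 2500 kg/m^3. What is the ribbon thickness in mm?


Ribbon cross-section from mass balance:
  Volume rate = throughput / density = 26518 / 2500 = 10.6072 m^3/h
  thickness = volume rate / (speed * 60 * width), i.e.
  thickness = throughput / (60 * speed * width * density) * 1000
  thickness = 26518 / (60 * 8.3 * 3.0 * 2500) * 1000 = 7.1 mm

7.1 mm


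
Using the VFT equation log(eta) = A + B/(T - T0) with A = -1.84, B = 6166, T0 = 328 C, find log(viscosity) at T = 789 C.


VFT equation: log(eta) = A + B / (T - T0)
  T - T0 = 789 - 328 = 461
  B / (T - T0) = 6166 / 461 = 13.375
  log(eta) = -1.84 + 13.375 = 11.535

11.535


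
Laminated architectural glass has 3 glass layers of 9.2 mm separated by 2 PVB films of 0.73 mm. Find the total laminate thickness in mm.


Total thickness = glass contribution + PVB contribution
  Glass: 3 * 9.2 = 27.6 mm
  PVB: 2 * 0.73 = 1.46 mm
  Total = 27.6 + 1.46 = 29.06 mm

29.06 mm


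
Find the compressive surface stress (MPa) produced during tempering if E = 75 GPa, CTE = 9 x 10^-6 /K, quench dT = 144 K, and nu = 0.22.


Tempering stress: sigma = E * alpha * dT / (1 - nu)
  E (MPa) = 75 * 1000 = 75000
  Numerator = 75000 * (9 x 10^-6) * 144 = 97.2
  Denominator = 1 - 0.22 = 0.78
  sigma = 97.2 / 0.78 = 124.6 MPa

124.6 MPa


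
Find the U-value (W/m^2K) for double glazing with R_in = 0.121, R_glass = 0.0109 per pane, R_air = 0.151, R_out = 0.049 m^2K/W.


Total thermal resistance (series):
  R_total = R_in + R_glass + R_air + R_glass + R_out
  R_total = 0.121 + 0.0109 + 0.151 + 0.0109 + 0.049 = 0.3428 m^2K/W
U-value = 1 / R_total = 1 / 0.3428 = 2.917 W/m^2K

2.917 W/m^2K


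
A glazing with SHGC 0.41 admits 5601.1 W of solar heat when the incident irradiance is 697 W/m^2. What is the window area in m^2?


Rearrange Q = Area * SHGC * Irradiance:
  Area = Q / (SHGC * Irradiance)
  Area = 5601.1 / (0.41 * 697) = 19.6 m^2

19.6 m^2


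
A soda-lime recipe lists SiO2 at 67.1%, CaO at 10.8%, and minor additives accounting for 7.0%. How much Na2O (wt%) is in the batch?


Pieces sum to 100%:
  Na2O = 100 - (SiO2 + CaO + others)
  Na2O = 100 - (67.1 + 10.8 + 7.0) = 15.1%

15.1%


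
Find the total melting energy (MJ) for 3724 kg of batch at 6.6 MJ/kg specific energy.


Total energy = mass * specific energy
  E = 3724 * 6.6 = 24578.4 MJ

24578.4 MJ


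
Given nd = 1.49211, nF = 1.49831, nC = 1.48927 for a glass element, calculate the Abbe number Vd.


Abbe number formula: Vd = (nd - 1) / (nF - nC)
  nd - 1 = 1.49211 - 1 = 0.49211
  nF - nC = 1.49831 - 1.48927 = 0.00904
  Vd = 0.49211 / 0.00904 = 54.44

54.44


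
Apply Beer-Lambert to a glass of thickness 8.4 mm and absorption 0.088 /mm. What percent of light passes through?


Beer-Lambert law: T = exp(-alpha * thickness)
  exponent = -0.088 * 8.4 = -0.7392
  T = exp(-0.7392) = 0.4775
  Percentage = 0.4775 * 100 = 47.75%

47.75%


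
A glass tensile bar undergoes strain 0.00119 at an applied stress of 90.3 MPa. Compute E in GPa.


Young's modulus: E = stress / strain
  E = 90.3 MPa / 0.00119 = 75882.35 MPa
Convert to GPa: 75882.35 / 1000 = 75.88 GPa

75.88 GPa


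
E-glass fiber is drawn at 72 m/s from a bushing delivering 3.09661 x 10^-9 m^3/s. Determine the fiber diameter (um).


Cross-sectional area from continuity:
  A = Q / v = 3.09661 x 10^-9 / 72 = 4.300847 x 10^-11 m^2
Diameter from circular cross-section:
  d = sqrt(4A / pi) * 10^6 (m -> um)
  d = sqrt(4 * 4.300847 x 10^-11 / pi) * 10^6 = 7.4 um

7.4 um


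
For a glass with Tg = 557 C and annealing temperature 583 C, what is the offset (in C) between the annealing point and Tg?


Offset = T_anneal - Tg:
  offset = 583 - 557 = 26 C

26 C


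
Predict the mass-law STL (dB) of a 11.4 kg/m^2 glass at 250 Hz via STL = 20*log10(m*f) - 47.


Mass law: STL = 20 * log10(m * f) - 47
  m * f = 11.4 * 250 = 2850
  log10(2850) = 3.45484
  STL = 20 * 3.45484 - 47 = 69.0968 - 47 = 22.1 dB

22.1 dB


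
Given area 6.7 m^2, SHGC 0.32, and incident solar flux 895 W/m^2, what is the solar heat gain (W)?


Solar heat gain: Q = Area * SHGC * Irradiance
  Q = 6.7 * 0.32 * 895 = 1918.9 W

1918.9 W


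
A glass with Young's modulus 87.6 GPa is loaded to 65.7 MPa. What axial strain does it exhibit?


Rearrange E = sigma / epsilon:
  epsilon = sigma / E
  E (MPa) = 87.6 * 1000 = 87600
  epsilon = 65.7 / 87600 = 0.00075

0.00075


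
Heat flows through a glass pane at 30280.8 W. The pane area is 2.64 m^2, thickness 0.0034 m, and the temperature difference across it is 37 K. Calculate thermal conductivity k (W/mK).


Fourier's law rearranged: k = Q * t / (A * dT)
  Numerator = 30280.8 * 0.0034 = 102.95472
  Denominator = 2.64 * 37 = 97.68
  k = 102.95472 / 97.68 = 1.054 W/mK

1.054 W/mK


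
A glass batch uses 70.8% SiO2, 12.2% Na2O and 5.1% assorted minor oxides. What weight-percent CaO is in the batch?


Pieces sum to 100%:
  CaO = 100 - (SiO2 + Na2O + others)
  CaO = 100 - (70.8 + 12.2 + 5.1) = 11.9%

11.9%


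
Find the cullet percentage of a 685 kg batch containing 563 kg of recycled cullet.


Cullet ratio = (cullet mass / total batch mass) * 100
  Ratio = 563 / 685 * 100 = 82.19%

82.19%


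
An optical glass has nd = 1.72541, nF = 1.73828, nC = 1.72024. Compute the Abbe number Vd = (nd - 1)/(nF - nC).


Abbe number formula: Vd = (nd - 1) / (nF - nC)
  nd - 1 = 1.72541 - 1 = 0.72541
  nF - nC = 1.73828 - 1.72024 = 0.01804
  Vd = 0.72541 / 0.01804 = 40.21

40.21


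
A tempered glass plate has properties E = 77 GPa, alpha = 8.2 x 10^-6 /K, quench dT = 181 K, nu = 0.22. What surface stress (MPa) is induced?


Tempering stress: sigma = E * alpha * dT / (1 - nu)
  E (MPa) = 77 * 1000 = 77000
  Numerator = 77000 * (8.2 x 10^-6) * 181 = 114.2834
  Denominator = 1 - 0.22 = 0.78
  sigma = 114.2834 / 0.78 = 146.5 MPa

146.5 MPa


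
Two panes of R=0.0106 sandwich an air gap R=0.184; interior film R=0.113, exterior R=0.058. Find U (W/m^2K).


Total thermal resistance (series):
  R_total = R_in + R_glass + R_air + R_glass + R_out
  R_total = 0.113 + 0.0106 + 0.184 + 0.0106 + 0.058 = 0.3762 m^2K/W
U-value = 1 / R_total = 1 / 0.3762 = 2.658 W/m^2K

2.658 W/m^2K


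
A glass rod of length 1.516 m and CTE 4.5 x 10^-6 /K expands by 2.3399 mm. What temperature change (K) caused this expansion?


Rearrange dL = alpha * L0 * dT for dT:
  dT = dL / (alpha * L0)
  dL (m) = 2.3399 / 1000 = 0.0023399
  dT = 0.0023399 / ((4.5 x 10^-6) * 1.516) = 343.0 K

343.0 K
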